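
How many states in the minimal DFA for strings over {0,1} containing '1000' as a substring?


KMP-style automaton: 4 progress states + 1 absorbing accept = 5
Minimal DFA: 5 states


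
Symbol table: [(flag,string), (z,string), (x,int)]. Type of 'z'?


Lookup 'z' → type string


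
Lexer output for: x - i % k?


Scan left to right, longest-match per lexeme
Tokens: ID(x), OP(-), ID(i), OP(%), ID(k)


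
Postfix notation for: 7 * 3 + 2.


Left to right (same or higher precedence on left)
Postfix: 7 3 * 2 +


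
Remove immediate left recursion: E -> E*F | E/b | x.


Left-recursive alternatives: E*F, E/b; non-recursive: x
Introduce E': E -> xE', E' -> *FE' | /bE' | ε


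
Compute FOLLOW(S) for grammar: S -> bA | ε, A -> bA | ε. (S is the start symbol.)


$ ∈ FOLLOW(S). For each A -> αBβ: add FIRST(β)\{ε} to FOLLOW(B); if β nullable, add FOLLOW(A).
FOLLOW(S) = {$}


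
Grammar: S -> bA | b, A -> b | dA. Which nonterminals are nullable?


A nonterminal is nullable iff some alternative derives ε (directly, or every symbol in it is nullable)
Nullable: {}


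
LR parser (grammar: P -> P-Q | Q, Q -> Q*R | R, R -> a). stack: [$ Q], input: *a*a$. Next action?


shift '*' to continue Q -> Q*R
Action: shift


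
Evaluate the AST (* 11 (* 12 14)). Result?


Evaluate inner: (* 12 14) = 168
Evaluate root: (* 11 168) = 1848
Result: 1848


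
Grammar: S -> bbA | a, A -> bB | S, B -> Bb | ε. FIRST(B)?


Per alternative of B: FIRST(Bb) = {b}; FIRST(ε) = {ε}
FIRST(B) = {b, ε}


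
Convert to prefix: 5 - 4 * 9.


'*' binds tighter: tree is (- 5 (* 4 9))
Prefix: - 5 * 4 9


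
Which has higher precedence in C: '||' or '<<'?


'<<' is shift (level 8); '||' is logical OR (level 1)
Higher level binds tighter
'<<' has higher precedence than '||'


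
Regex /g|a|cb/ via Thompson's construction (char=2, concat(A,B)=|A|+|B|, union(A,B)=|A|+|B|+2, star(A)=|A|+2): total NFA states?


Syntax tree has 4 char leaf(s), 2 union(s), 0 star(s)
chars contribute 4×2 = 8; each union adds +2; each star adds +2
Total: 8 + 4 + 0 = 12 states


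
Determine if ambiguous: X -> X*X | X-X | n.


'n*n-n' has two parse trees (no precedence encoded between * and -)
Ambiguous


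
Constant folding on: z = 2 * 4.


2 * 4 = 8 at compile time
Optimized: z = 8


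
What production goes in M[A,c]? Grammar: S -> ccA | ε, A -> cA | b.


For [A, c]: 'c' ∈ FIRST(cA)
Entry: A -> cA


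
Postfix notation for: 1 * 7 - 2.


Left to right (same or higher precedence on left)
Postfix: 1 7 * 2 -


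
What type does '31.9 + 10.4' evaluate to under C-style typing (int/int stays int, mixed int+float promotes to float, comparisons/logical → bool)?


Operand types: float + float
Rule: mixed int/float promotes to float; int/int stays int
Result type: float


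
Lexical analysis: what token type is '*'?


Pattern: operator symbol
Type: OPERATOR


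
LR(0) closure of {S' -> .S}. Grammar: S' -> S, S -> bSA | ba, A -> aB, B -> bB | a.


Start: S' -> .S
For each item with dot before a nonterminal B, add B -> .γ for every B-production
Closure: [S' -> .S, S -> .bSA, S -> .ba]


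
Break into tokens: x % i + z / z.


Scan left to right, longest-match per lexeme
Tokens: ID(x), OP(%), ID(i), OP(+), ID(z), OP(/), ID(z)


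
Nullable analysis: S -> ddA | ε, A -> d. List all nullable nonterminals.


A nonterminal is nullable iff some alternative derives ε (directly, or every symbol in it is nullable)
Nullable: {S}


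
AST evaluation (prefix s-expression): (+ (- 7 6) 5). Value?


Evaluate inner: (- 7 6) = 1
Evaluate root: (+ 1 5) = 6
Result: 6


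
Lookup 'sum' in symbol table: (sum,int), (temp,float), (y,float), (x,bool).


Lookup 'sum' → type int


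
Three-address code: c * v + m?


Break into single-operator statements:
t1 = c * v
t2 = t1 + m


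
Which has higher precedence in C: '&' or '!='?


'!=' is equality (level 6); '&' is bitwise AND (level 5)
Higher level binds tighter
'!=' has higher precedence than '&'


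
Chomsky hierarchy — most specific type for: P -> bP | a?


Right-linear: every RHS is a terminal or a terminal followed by one nonterminal
Classification: Type 3 (Regular)


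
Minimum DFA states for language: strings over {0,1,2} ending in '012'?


Track the longest suffix of input matching a prefix of '012': 4 classes (prefixes of length 0..3)
Minimal DFA: 4 states


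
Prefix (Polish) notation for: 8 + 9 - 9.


left-to-right (same/higher precedence on left): tree is (- (+ 8 9) 9)
Prefix: - + 8 9 9


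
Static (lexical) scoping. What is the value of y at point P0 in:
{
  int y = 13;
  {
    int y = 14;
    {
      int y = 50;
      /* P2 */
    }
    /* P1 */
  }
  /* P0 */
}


y declared in the same block as P0
y = 13


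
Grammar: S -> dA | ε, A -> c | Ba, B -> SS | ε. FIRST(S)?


Per alternative of S: FIRST(dA) = {d}; FIRST(ε) = {ε}
FIRST(S) = {d, ε}


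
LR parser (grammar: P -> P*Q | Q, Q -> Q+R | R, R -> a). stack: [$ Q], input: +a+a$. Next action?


shift '+' to continue Q -> Q+R
Action: shift


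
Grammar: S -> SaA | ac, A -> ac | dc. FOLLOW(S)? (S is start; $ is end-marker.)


$ ∈ FOLLOW(S). For each A -> αBβ: add FIRST(β)\{ε} to FOLLOW(B); if β nullable, add FOLLOW(A).
FOLLOW(S) = {$, a}


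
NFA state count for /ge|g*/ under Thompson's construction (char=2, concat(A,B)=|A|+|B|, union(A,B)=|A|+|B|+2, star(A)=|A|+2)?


Syntax tree has 3 char leaf(s), 1 union(s), 1 star(s)
chars contribute 3×2 = 6; each union adds +2; each star adds +2
Total: 6 + 2 + 2 = 10 states


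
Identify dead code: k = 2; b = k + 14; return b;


k is read by b's definition; b is returned
No dead code


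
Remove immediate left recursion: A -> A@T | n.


Left-recursive alternatives: A@T; non-recursive: n
Introduce A': A -> nA', A' -> @TA' | ε


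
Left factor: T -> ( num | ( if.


Common prefix: '('
Factored: T -> ( T', T' -> num | if


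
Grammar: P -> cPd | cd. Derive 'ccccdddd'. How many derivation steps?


Derivation: P => cPd => ccPdd => cccPddd => ccccdddd
Steps: 4


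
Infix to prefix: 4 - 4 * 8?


'*' binds tighter: tree is (- 4 (* 4 8))
Prefix: - 4 * 4 8


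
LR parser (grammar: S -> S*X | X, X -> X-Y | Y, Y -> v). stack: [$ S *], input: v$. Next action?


no handle ('S*' is not any RHS); shift 'v'
Action: shift


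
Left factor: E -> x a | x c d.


Common prefix: 'x'
Factored: E -> x E', E' -> a | c d


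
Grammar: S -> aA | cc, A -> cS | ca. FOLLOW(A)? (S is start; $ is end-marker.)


$ ∈ FOLLOW(S). For each A -> αBβ: add FIRST(β)\{ε} to FOLLOW(B); if β nullable, add FOLLOW(A).
FOLLOW(A) = {$}


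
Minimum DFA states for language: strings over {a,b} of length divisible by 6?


Track length mod 6: states 0..5, accept at 0
Minimal DFA: 6 states


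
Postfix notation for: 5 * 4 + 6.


Left to right (same or higher precedence on left)
Postfix: 5 4 * 6 +


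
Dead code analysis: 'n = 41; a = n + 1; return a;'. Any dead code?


n is read by a's definition; a is returned
No dead code


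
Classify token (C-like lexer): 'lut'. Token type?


Pattern: letter/underscore followed by alphanumerics, not a keyword
Type: IDENTIFIER


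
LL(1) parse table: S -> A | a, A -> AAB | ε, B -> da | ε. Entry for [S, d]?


For [S, d]: 'd' ∈ FIRST(A)
Entry: S -> A


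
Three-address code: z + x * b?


Break into single-operator statements:
t1 = x * b
t2 = z + t1


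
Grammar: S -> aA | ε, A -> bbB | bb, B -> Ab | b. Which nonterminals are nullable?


A nonterminal is nullable iff some alternative derives ε (directly, or every symbol in it is nullable)
Nullable: {S}


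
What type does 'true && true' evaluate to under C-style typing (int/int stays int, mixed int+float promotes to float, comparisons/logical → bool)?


Operand types: bool && bool
Rule: logical operators take bool operands and yield bool
Result type: bool


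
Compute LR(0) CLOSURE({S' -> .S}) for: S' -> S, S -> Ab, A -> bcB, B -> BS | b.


Start: S' -> .S
For each item with dot before a nonterminal B, add B -> .γ for every B-production
Closure: [S' -> .S, S -> .Ab, A -> .bcB]


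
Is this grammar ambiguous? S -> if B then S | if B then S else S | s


dangling else: 'if B then if B then s else s' parses two ways
Ambiguous


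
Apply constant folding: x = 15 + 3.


15 + 3 = 18 at compile time
Optimized: x = 18


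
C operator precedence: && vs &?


'&' is bitwise AND (level 5); '&&' is logical AND (level 2)
Higher level binds tighter
'&' has higher precedence than '&&'


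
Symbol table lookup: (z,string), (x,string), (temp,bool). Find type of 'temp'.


Lookup 'temp' → type bool


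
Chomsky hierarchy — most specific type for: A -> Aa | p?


Left-linear: every RHS is a terminal or one nonterminal followed by a terminal
Classification: Type 3 (Regular)


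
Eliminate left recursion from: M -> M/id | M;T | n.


Left-recursive alternatives: M/id, M;T; non-recursive: n
Introduce M': M -> nM', M' -> /idM' | ;TM' | ε


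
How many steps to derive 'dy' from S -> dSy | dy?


Derivation: S => dy
Steps: 1


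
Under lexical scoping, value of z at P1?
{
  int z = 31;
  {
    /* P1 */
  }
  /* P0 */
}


P1's block does not declare z; resolves to the enclosing declaration at depth 0
z = 31


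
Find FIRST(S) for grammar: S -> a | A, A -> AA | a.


Per alternative of S: FIRST(a) = {a}; FIRST(A) = {a}
FIRST(S) = {a}


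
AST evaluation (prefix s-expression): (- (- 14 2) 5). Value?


Evaluate inner: (- 14 2) = 12
Evaluate root: (- 12 5) = 7
Result: 7


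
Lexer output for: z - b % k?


Scan left to right, longest-match per lexeme
Tokens: ID(z), OP(-), ID(b), OP(%), ID(k)


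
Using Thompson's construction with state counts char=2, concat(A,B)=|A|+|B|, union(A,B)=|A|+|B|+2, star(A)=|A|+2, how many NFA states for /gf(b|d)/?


Syntax tree has 4 char leaf(s), 1 union(s), 0 star(s)
chars contribute 4×2 = 8; each union adds +2; each star adds +2
Total: 8 + 2 + 0 = 10 states


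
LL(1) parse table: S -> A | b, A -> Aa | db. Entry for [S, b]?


For [S, b]: 'b' ∈ FIRST(b)
Entry: S -> b


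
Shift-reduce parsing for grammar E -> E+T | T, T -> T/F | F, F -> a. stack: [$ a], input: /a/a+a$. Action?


'a' on top is the handle for F -> a
Action: reduce (F -> a)


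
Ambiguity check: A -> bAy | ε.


balanced b^n…y^n: each string has a unique parse
Unambiguous


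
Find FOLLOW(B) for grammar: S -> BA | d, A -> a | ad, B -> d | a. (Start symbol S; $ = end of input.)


$ ∈ FOLLOW(S). For each A -> αBβ: add FIRST(β)\{ε} to FOLLOW(B); if β nullable, add FOLLOW(A).
FOLLOW(B) = {a}


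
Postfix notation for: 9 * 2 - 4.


Left to right (same or higher precedence on left)
Postfix: 9 2 * 4 -


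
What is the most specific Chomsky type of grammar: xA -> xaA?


LHS has context (more than one symbol) and |LHS| ≤ |RHS|
Classification: Type 1 (Context-Sensitive)


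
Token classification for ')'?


Pattern: delimiter/punctuation
Type: PUNCTUATION


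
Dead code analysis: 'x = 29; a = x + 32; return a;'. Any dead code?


x is read by a's definition; a is returned
No dead code


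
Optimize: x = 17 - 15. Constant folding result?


17 - 15 = 2 at compile time
Optimized: x = 2


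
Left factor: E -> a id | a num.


Common prefix: 'a'
Factored: E -> a E', E' -> id | num


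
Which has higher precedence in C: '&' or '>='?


'>=' is relational (level 7); '&' is bitwise AND (level 5)
Higher level binds tighter
'>=' has higher precedence than '&'


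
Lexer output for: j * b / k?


Scan left to right, longest-match per lexeme
Tokens: ID(j), OP(*), ID(b), OP(/), ID(k)


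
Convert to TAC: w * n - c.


Break into single-operator statements:
t1 = w * n
t2 = t1 - c


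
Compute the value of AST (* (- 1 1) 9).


Evaluate inner: (- 1 1) = 0
Evaluate root: (* 0 9) = 0
Result: 0


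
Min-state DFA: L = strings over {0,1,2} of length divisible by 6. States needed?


Track length mod 6: states 0..5, accept at 0
Minimal DFA: 6 states


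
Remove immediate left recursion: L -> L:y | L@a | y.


Left-recursive alternatives: L:y, L@a; non-recursive: y
Introduce L': L -> yL', L' -> :yL' | @aL' | ε


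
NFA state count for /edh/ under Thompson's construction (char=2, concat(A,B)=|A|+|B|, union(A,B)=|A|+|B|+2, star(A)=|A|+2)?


Syntax tree has 3 char leaf(s), 0 union(s), 0 star(s)
chars contribute 3×2 = 6; each union adds +2; each star adds +2
Total: 6 + 0 + 0 = 6 states


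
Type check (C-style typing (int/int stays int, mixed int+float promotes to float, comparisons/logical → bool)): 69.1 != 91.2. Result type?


Operand types: float != float
Rule: comparison yields bool
Result type: bool


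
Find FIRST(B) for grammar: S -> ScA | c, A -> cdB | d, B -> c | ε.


Per alternative of B: FIRST(c) = {c}; FIRST(ε) = {ε}
FIRST(B) = {c, ε}


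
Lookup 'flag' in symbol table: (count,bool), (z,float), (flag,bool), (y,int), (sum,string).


Lookup 'flag' → type bool


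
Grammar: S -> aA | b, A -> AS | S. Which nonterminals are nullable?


A nonterminal is nullable iff some alternative derives ε (directly, or every symbol in it is nullable)
Nullable: {}


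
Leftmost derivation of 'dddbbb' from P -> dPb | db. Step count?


Derivation: P => dPb => ddPbb => dddbbb
Steps: 3


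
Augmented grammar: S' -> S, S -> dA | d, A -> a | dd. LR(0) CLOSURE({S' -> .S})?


Start: S' -> .S
For each item with dot before a nonterminal B, add B -> .γ for every B-production
Closure: [S' -> .S, S -> .dA, S -> .d]


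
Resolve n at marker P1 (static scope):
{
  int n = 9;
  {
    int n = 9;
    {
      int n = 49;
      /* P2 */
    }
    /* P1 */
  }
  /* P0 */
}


n declared in the same block as P1
n = 9


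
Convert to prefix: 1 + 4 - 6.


left-to-right (same/higher precedence on left): tree is (- (+ 1 4) 6)
Prefix: - + 1 4 6


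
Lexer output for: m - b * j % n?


Scan left to right, longest-match per lexeme
Tokens: ID(m), OP(-), ID(b), OP(*), ID(j), OP(%), ID(n)


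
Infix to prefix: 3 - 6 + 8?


left-to-right (same/higher precedence on left): tree is (+ (- 3 6) 8)
Prefix: + - 3 6 8


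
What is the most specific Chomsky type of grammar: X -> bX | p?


Right-linear: every RHS is a terminal or a terminal followed by one nonterminal
Classification: Type 3 (Regular)


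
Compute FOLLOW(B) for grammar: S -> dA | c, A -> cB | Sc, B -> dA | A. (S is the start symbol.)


$ ∈ FOLLOW(S). For each A -> αBβ: add FIRST(β)\{ε} to FOLLOW(B); if β nullable, add FOLLOW(A).
FOLLOW(B) = {$, c}


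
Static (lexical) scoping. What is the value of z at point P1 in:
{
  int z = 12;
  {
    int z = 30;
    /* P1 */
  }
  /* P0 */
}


z declared in the same block as P1
z = 30


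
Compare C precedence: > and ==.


'>' is relational (level 7); '==' is equality (level 6)
Higher level binds tighter
'>' has higher precedence than '=='


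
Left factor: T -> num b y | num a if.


Common prefix: 'num'
Factored: T -> num T', T' -> b y | a if


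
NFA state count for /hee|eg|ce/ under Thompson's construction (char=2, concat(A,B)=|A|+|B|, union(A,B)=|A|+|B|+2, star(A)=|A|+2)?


Syntax tree has 7 char leaf(s), 2 union(s), 0 star(s)
chars contribute 7×2 = 14; each union adds +2; each star adds +2
Total: 14 + 4 + 0 = 18 states


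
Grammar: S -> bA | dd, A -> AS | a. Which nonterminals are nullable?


A nonterminal is nullable iff some alternative derives ε (directly, or every symbol in it is nullable)
Nullable: {}


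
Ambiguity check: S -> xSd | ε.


balanced x^n…d^n: each string has a unique parse
Unambiguous


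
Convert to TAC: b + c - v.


Break into single-operator statements:
t1 = b + c
t2 = t1 - v


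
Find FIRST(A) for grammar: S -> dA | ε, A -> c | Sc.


Per alternative of A: FIRST(c) = {c}; FIRST(Sc) = {c, d}
FIRST(A) = {c, d}


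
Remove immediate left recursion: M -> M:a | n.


Left-recursive alternatives: M:a; non-recursive: n
Introduce M': M -> nM', M' -> :aM' | ε


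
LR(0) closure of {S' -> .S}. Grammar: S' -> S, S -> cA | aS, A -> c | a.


Start: S' -> .S
For each item with dot before a nonterminal B, add B -> .γ for every B-production
Closure: [S' -> .S, S -> .cA, S -> .aS]


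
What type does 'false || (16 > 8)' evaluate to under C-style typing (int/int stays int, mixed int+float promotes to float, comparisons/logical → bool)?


Operand types: bool || bool
Rule: logical operators take bool operands and yield bool
Result type: bool


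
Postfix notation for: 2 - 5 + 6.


Left to right (same or higher precedence on left)
Postfix: 2 5 - 6 +


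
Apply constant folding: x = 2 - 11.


2 - 11 = -9 at compile time
Optimized: x = -9


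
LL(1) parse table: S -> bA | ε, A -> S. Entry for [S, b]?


For [S, b]: 'b' ∈ FIRST(bA)
Entry: S -> bA


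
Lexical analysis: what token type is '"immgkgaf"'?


Pattern: double-quoted sequence
Type: STRING_LITERAL


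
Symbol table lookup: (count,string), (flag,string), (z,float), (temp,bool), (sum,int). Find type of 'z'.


Lookup 'z' → type float


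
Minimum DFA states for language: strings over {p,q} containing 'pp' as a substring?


KMP-style automaton: 2 progress states + 1 absorbing accept = 3
Minimal DFA: 3 states


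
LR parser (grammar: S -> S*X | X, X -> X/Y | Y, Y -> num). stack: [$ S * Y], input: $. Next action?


'Y' (not preceded by X/) is the handle for X -> Y
Action: reduce (X -> Y)


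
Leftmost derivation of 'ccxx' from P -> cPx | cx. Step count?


Derivation: P => cPx => ccxx
Steps: 2


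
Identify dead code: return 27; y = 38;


statement follows a return and is unreachable
Dead: 'y = 38'


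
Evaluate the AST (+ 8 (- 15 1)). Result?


Evaluate inner: (- 15 1) = 14
Evaluate root: (+ 8 14) = 22
Result: 22


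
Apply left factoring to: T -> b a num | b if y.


Common prefix: 'b'
Factored: T -> b T', T' -> a num | if y


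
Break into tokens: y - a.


Scan left to right, longest-match per lexeme
Tokens: ID(y), OP(-), ID(a)


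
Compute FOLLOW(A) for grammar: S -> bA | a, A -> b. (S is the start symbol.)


$ ∈ FOLLOW(S). For each A -> αBβ: add FIRST(β)\{ε} to FOLLOW(B); if β nullable, add FOLLOW(A).
FOLLOW(A) = {$}


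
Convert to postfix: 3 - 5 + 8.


Left to right (same or higher precedence on left)
Postfix: 3 5 - 8 +


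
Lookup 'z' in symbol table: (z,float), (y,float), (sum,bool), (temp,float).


Lookup 'z' → type float


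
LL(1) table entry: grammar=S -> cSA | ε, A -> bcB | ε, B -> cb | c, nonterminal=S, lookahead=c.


For [S, c]: 'c' ∈ FIRST(cSA)
Entry: S -> cSA


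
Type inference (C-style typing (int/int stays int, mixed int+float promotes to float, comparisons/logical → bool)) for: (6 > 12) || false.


Operand types: bool || bool
Rule: logical operators take bool operands and yield bool
Result type: bool


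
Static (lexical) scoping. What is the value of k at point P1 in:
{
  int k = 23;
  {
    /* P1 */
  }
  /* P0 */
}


P1's block does not declare k; resolves to the enclosing declaration at depth 0
k = 23


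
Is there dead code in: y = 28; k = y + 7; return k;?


y is read by k's definition; k is returned
No dead code


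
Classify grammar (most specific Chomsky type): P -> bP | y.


Right-linear: every RHS is a terminal or a terminal followed by one nonterminal
Classification: Type 3 (Regular)


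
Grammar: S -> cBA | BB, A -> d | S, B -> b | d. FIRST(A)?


Per alternative of A: FIRST(d) = {d}; FIRST(S) = {b, c, d}
FIRST(A) = {b, c, d}


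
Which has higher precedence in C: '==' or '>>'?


'>>' is shift (level 8); '==' is equality (level 6)
Higher level binds tighter
'>>' has higher precedence than '=='


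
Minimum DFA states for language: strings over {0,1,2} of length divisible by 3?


Track length mod 3: states 0..2, accept at 0
Minimal DFA: 3 states


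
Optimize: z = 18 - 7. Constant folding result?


18 - 7 = 11 at compile time
Optimized: z = 11


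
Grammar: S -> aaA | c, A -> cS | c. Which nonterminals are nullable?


A nonterminal is nullable iff some alternative derives ε (directly, or every symbol in it is nullable)
Nullable: {}


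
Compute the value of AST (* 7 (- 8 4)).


Evaluate inner: (- 8 4) = 4
Evaluate root: (* 7 4) = 28
Result: 28


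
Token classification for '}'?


Pattern: delimiter/punctuation
Type: PUNCTUATION


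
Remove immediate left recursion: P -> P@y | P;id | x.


Left-recursive alternatives: P@y, P;id; non-recursive: x
Introduce P': P -> xP', P' -> @yP' | ;idP' | ε


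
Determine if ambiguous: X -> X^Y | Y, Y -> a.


precedence layered via separate nonterminal Y: deterministic
Unambiguous


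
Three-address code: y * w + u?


Break into single-operator statements:
t1 = y * w
t2 = t1 + u


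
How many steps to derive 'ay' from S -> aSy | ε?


Derivation: S => aSy => ay
Steps: 2


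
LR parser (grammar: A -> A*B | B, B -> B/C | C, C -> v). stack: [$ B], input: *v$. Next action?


lookahead ∉ {/} so B won't extend; reduce A -> B
Action: reduce (A -> B)


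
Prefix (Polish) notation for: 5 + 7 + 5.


left-to-right (same/higher precedence on left): tree is (+ (+ 5 7) 5)
Prefix: + + 5 7 5


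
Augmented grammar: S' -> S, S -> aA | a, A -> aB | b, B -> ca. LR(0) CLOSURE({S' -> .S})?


Start: S' -> .S
For each item with dot before a nonterminal B, add B -> .γ for every B-production
Closure: [S' -> .S, S -> .aA, S -> .a]


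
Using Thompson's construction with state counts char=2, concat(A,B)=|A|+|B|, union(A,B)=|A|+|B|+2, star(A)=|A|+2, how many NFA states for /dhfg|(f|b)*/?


Syntax tree has 6 char leaf(s), 2 union(s), 1 star(s)
chars contribute 6×2 = 12; each union adds +2; each star adds +2
Total: 12 + 4 + 2 = 18 states


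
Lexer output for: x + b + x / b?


Scan left to right, longest-match per lexeme
Tokens: ID(x), OP(+), ID(b), OP(+), ID(x), OP(/), ID(b)


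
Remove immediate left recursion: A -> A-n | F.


Left-recursive alternatives: A-n; non-recursive: F
Introduce A': A -> FA', A' -> -nA' | ε


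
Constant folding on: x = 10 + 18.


10 + 18 = 28 at compile time
Optimized: x = 28


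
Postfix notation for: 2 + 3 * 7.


* has higher precedence, evaluate 3*7 first
Postfix: 2 3 7 * +


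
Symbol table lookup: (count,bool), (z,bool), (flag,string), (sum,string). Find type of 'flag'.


Lookup 'flag' → type string


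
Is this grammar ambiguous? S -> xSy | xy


balanced x^n…y^n: each string has a unique parse
Unambiguous


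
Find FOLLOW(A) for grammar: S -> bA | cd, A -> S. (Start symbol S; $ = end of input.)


$ ∈ FOLLOW(S). For each A -> αBβ: add FIRST(β)\{ε} to FOLLOW(B); if β nullable, add FOLLOW(A).
FOLLOW(A) = {$}


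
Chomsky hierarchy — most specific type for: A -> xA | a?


Right-linear: every RHS is a terminal or a terminal followed by one nonterminal
Classification: Type 3 (Regular)


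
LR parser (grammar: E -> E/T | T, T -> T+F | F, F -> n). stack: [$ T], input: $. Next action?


lookahead ∉ {+} so T won't extend; reduce E -> T
Action: reduce (E -> T)


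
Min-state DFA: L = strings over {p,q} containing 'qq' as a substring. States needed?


KMP-style automaton: 2 progress states + 1 absorbing accept = 3
Minimal DFA: 3 states


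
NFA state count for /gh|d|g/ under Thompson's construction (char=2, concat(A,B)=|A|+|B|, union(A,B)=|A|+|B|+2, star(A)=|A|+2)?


Syntax tree has 4 char leaf(s), 2 union(s), 0 star(s)
chars contribute 4×2 = 8; each union adds +2; each star adds +2
Total: 8 + 4 + 0 = 12 states


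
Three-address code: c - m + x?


Break into single-operator statements:
t1 = c - m
t2 = t1 + x


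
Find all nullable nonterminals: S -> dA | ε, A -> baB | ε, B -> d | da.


A nonterminal is nullable iff some alternative derives ε (directly, or every symbol in it is nullable)
Nullable: {A, S}


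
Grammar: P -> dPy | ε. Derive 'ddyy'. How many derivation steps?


Derivation: P => dPy => ddPyy => ddyy
Steps: 3


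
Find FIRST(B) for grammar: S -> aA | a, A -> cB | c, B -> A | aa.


Per alternative of B: FIRST(A) = {c}; FIRST(aa) = {a}
FIRST(B) = {a, c}


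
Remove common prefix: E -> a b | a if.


Common prefix: 'a'
Factored: E -> a E', E' -> b | if


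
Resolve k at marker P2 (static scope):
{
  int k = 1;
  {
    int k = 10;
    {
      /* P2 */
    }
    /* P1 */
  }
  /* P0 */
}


P2's block does not declare k; resolves to the enclosing declaration at depth 1
k = 10


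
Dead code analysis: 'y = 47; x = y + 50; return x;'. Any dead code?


y is read by x's definition; x is returned
No dead code


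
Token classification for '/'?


Pattern: operator symbol
Type: OPERATOR


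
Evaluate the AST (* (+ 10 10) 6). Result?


Evaluate inner: (+ 10 10) = 20
Evaluate root: (* 20 6) = 120
Result: 120


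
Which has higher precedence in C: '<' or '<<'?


'<<' is shift (level 8); '<' is relational (level 7)
Higher level binds tighter
'<<' has higher precedence than '<'


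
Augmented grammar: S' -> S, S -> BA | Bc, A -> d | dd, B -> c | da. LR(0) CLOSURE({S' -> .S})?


Start: S' -> .S
For each item with dot before a nonterminal B, add B -> .γ for every B-production
Closure: [S' -> .S, S -> .BA, S -> .Bc, B -> .c, B -> .da]


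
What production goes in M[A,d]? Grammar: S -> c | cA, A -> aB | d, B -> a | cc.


For [A, d]: 'd' ∈ FIRST(d)
Entry: A -> d


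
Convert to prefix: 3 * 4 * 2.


left-to-right (same/higher precedence on left): tree is (* (* 3 4) 2)
Prefix: * * 3 4 2


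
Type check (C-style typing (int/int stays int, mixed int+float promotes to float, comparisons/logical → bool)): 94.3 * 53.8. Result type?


Operand types: float * float
Rule: mixed int/float promotes to float; int/int stays int
Result type: float


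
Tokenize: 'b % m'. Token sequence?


Scan left to right, longest-match per lexeme
Tokens: ID(b), OP(%), ID(m)


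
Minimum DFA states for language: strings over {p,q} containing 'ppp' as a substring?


KMP-style automaton: 3 progress states + 1 absorbing accept = 4
Minimal DFA: 4 states


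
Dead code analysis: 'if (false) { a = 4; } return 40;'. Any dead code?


condition is constant false, so the whole block is unreachable
Dead: 'if (false) { a = 4; }'


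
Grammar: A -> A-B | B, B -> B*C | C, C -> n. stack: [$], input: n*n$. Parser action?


no handle on stack; shift 'n'
Action: shift


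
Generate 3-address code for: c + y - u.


Break into single-operator statements:
t1 = c + y
t2 = t1 - u


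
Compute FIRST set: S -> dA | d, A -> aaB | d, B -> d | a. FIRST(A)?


Per alternative of A: FIRST(aaB) = {a}; FIRST(d) = {d}
FIRST(A) = {a, d}


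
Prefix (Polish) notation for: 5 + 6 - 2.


left-to-right (same/higher precedence on left): tree is (- (+ 5 6) 2)
Prefix: - + 5 6 2


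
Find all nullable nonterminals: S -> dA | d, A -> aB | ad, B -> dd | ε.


A nonterminal is nullable iff some alternative derives ε (directly, or every symbol in it is nullable)
Nullable: {B}


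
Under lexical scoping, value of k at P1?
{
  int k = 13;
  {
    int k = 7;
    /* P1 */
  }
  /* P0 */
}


k declared in the same block as P1
k = 7


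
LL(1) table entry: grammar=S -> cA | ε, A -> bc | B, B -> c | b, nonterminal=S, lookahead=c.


For [S, c]: 'c' ∈ FIRST(cA)
Entry: S -> cA


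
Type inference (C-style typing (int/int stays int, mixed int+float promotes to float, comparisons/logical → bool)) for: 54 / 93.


Operand types: int / int
Rule: mixed int/float promotes to float; int/int stays int
Result type: int


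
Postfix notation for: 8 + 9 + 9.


Left to right (same or higher precedence on left)
Postfix: 8 9 + 9 +


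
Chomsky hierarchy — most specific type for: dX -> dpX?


LHS has context (more than one symbol) and |LHS| ≤ |RHS|
Classification: Type 1 (Context-Sensitive)


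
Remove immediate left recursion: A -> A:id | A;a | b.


Left-recursive alternatives: A:id, A;a; non-recursive: b
Introduce A': A -> bA', A' -> :idA' | ;aA' | ε


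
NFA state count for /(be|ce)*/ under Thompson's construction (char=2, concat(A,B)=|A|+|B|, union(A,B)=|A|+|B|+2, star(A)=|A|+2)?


Syntax tree has 4 char leaf(s), 1 union(s), 1 star(s)
chars contribute 4×2 = 8; each union adds +2; each star adds +2
Total: 8 + 2 + 2 = 12 states


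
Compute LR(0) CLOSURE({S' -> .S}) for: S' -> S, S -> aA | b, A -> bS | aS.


Start: S' -> .S
For each item with dot before a nonterminal B, add B -> .γ for every B-production
Closure: [S' -> .S, S -> .aA, S -> .b]


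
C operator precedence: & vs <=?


'<=' is relational (level 7); '&' is bitwise AND (level 5)
Higher level binds tighter
'<=' has higher precedence than '&'


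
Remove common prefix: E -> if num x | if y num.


Common prefix: 'if'
Factored: E -> if E', E' -> num x | y num


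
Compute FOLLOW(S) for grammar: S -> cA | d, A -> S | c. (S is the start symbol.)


$ ∈ FOLLOW(S). For each A -> αBβ: add FIRST(β)\{ε} to FOLLOW(B); if β nullable, add FOLLOW(A).
FOLLOW(S) = {$}


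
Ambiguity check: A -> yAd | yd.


balanced y^n…d^n: each string has a unique parse
Unambiguous


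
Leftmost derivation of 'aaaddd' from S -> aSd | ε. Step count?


Derivation: S => aSd => aaSdd => aaaSddd => aaaddd
Steps: 4


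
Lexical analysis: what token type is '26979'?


Pattern: digits only
Type: INTEGER_LITERAL


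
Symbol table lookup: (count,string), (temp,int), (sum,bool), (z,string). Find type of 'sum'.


Lookup 'sum' → type bool


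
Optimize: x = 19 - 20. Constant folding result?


19 - 20 = -1 at compile time
Optimized: x = -1


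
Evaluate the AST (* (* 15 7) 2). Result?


Evaluate inner: (* 15 7) = 105
Evaluate root: (* 105 2) = 210
Result: 210


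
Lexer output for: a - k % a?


Scan left to right, longest-match per lexeme
Tokens: ID(a), OP(-), ID(k), OP(%), ID(a)


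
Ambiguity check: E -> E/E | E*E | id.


'id/id*id' has two parse trees (no precedence encoded between / and *)
Ambiguous


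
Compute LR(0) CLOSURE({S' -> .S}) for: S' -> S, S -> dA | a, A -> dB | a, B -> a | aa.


Start: S' -> .S
For each item with dot before a nonterminal B, add B -> .γ for every B-production
Closure: [S' -> .S, S -> .dA, S -> .a]


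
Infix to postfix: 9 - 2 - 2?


Left to right (same or higher precedence on left)
Postfix: 9 2 - 2 -


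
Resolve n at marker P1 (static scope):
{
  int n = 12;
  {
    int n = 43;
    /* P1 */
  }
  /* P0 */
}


n declared in the same block as P1
n = 43


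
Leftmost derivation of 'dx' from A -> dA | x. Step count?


Derivation: A => dA => dx
Steps: 2


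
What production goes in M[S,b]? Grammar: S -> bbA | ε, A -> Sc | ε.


For [S, b]: 'b' ∈ FIRST(bbA)
Entry: S -> bbA


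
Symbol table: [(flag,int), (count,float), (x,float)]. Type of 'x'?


Lookup 'x' → type float


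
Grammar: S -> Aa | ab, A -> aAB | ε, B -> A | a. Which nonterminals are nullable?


A nonterminal is nullable iff some alternative derives ε (directly, or every symbol in it is nullable)
Nullable: {A, B}


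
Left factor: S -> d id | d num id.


Common prefix: 'd'
Factored: S -> d S', S' -> id | num id


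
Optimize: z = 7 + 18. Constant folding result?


7 + 18 = 25 at compile time
Optimized: z = 25


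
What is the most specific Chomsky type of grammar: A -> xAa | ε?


Single nonterminal LHS, but x^n a^n is not regular
Classification: Type 2 (Context-Free)


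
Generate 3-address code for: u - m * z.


Break into single-operator statements:
t1 = m * z
t2 = u - t1


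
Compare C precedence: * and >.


'*' is multiplicative (level 10); '>' is relational (level 7)
Higher level binds tighter
'*' has higher precedence than '>'


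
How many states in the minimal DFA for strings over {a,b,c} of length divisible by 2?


Track length mod 2: states 0..1, accept at 0
Minimal DFA: 2 states


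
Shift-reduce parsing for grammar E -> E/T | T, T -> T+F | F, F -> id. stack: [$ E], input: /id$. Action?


shift '/' to continue E -> E/T
Action: shift


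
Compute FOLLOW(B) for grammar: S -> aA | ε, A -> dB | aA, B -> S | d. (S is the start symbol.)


$ ∈ FOLLOW(S). For each A -> αBβ: add FIRST(β)\{ε} to FOLLOW(B); if β nullable, add FOLLOW(A).
FOLLOW(B) = {$}


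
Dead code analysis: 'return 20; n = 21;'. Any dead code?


statement follows a return and is unreachable
Dead: 'n = 21'


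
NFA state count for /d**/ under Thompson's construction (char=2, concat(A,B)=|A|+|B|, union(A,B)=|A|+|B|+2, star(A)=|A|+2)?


Syntax tree has 1 char leaf(s), 0 union(s), 2 star(s)
chars contribute 1×2 = 2; each union adds +2; each star adds +2
Total: 2 + 0 + 4 = 6 states


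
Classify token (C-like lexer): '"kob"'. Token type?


Pattern: double-quoted sequence
Type: STRING_LITERAL


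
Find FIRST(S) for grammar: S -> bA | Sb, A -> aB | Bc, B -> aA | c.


Per alternative of S: FIRST(bA) = {b}; FIRST(Sb) = {b}
FIRST(S) = {b}


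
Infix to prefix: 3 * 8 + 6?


left-to-right (same/higher precedence on left): tree is (+ (* 3 8) 6)
Prefix: + * 3 8 6


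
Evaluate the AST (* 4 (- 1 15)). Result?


Evaluate inner: (- 1 15) = -14
Evaluate root: (* 4 -14) = -56
Result: -56


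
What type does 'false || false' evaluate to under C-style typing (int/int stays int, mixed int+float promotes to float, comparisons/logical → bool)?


Operand types: bool || bool
Rule: logical operators take bool operands and yield bool
Result type: bool


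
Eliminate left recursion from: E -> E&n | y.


Left-recursive alternatives: E&n; non-recursive: y
Introduce E': E -> yE', E' -> &nE' | ε


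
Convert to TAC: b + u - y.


Break into single-operator statements:
t1 = b + u
t2 = t1 - y


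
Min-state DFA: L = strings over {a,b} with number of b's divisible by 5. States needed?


Track (count of b) mod 5: states 0..4, accept at 0
Minimal DFA: 5 states


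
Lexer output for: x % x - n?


Scan left to right, longest-match per lexeme
Tokens: ID(x), OP(%), ID(x), OP(-), ID(n)


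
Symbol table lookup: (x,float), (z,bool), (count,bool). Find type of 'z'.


Lookup 'z' → type bool


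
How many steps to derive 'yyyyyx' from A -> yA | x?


Derivation: A => yA => yyA => yyyA => yyyyA => yyyyyA => yyyyyx
Steps: 6


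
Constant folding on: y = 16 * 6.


16 * 6 = 96 at compile time
Optimized: y = 96


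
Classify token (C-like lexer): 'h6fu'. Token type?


Pattern: letter/underscore followed by alphanumerics, not a keyword
Type: IDENTIFIER


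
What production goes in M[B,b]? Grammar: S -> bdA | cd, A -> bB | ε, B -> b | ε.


For [B, b]: 'b' ∈ FIRST(b)
Entry: B -> b


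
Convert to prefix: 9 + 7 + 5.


left-to-right (same/higher precedence on left): tree is (+ (+ 9 7) 5)
Prefix: + + 9 7 5


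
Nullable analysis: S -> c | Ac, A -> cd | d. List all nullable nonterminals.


A nonterminal is nullable iff some alternative derives ε (directly, or every symbol in it is nullable)
Nullable: {}


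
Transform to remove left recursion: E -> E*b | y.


Left-recursive alternatives: E*b; non-recursive: y
Introduce E': E -> yE', E' -> *bE' | ε


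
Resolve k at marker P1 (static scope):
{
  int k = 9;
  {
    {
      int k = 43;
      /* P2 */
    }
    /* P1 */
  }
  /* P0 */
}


P1's block does not declare k; resolves to the enclosing declaration at depth 0
k = 9


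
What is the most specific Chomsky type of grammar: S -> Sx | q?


Left-linear: every RHS is a terminal or one nonterminal followed by a terminal
Classification: Type 3 (Regular)


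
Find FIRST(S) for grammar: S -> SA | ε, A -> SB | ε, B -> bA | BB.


Per alternative of S: FIRST(SA) = {b, ε}; FIRST(ε) = {ε}
FIRST(S) = {b, ε}


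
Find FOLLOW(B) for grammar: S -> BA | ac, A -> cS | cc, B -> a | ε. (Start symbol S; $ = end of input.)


$ ∈ FOLLOW(S). For each A -> αBβ: add FIRST(β)\{ε} to FOLLOW(B); if β nullable, add FOLLOW(A).
FOLLOW(B) = {c}


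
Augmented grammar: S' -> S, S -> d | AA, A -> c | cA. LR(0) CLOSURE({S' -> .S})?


Start: S' -> .S
For each item with dot before a nonterminal B, add B -> .γ for every B-production
Closure: [S' -> .S, S -> .d, S -> .AA, A -> .c, A -> .cA]


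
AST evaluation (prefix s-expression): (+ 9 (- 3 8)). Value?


Evaluate inner: (- 3 8) = -5
Evaluate root: (+ 9 -5) = 4
Result: 4


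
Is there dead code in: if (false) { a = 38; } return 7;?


condition is constant false, so the whole block is unreachable
Dead: 'if (false) { a = 38; }'


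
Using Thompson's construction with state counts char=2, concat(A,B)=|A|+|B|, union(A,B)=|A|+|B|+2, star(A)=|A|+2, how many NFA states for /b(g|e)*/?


Syntax tree has 3 char leaf(s), 1 union(s), 1 star(s)
chars contribute 3×2 = 6; each union adds +2; each star adds +2
Total: 6 + 2 + 2 = 10 states


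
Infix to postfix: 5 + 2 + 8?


Left to right (same or higher precedence on left)
Postfix: 5 2 + 8 +


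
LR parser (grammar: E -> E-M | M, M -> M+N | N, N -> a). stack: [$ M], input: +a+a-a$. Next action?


shift '+' to continue M -> M+N
Action: shift


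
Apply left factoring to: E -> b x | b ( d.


Common prefix: 'b'
Factored: E -> b E', E' -> x | ( d


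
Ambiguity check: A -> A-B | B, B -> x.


precedence layered via separate nonterminal B: deterministic
Unambiguous


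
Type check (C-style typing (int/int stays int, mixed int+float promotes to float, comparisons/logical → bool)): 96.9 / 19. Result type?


Operand types: float / int
Rule: mixed int/float promotes to float; int/int stays int
Result type: float


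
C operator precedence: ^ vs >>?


'>>' is shift (level 8); '^' is bitwise XOR (level 4)
Higher level binds tighter
'>>' has higher precedence than '^'


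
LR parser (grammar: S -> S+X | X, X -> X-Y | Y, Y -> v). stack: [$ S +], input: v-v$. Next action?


no handle ('S+' is not any RHS); shift 'v'
Action: shift


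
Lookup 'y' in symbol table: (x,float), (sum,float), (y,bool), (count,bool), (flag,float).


Lookup 'y' → type bool


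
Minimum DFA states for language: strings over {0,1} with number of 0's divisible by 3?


Track (count of 0) mod 3: states 0..2, accept at 0
Minimal DFA: 3 states


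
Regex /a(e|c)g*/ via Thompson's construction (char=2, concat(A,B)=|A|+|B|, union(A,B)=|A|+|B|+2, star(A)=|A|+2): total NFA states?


Syntax tree has 4 char leaf(s), 1 union(s), 1 star(s)
chars contribute 4×2 = 8; each union adds +2; each star adds +2
Total: 8 + 2 + 2 = 12 states


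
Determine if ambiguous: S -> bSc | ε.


balanced b^n…c^n: each string has a unique parse
Unambiguous


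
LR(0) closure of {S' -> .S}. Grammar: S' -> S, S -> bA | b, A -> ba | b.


Start: S' -> .S
For each item with dot before a nonterminal B, add B -> .γ for every B-production
Closure: [S' -> .S, S -> .bA, S -> .b]


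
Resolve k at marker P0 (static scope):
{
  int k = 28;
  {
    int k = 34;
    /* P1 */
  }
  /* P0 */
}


k declared in the same block as P0
k = 28
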